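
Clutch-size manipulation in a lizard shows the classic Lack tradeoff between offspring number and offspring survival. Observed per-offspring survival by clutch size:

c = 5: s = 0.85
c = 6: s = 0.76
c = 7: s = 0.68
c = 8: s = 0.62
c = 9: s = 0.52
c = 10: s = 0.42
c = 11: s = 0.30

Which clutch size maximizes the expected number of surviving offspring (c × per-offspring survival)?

Expected surviving offspring = c × s(c):
  c=5: 5 × 0.85 = 4.250
  c=6: 6 × 0.76 = 4.560
  c=7: 7 × 0.68 = 4.760
  c=8: 8 × 0.62 = 4.960
  c=9: 9 × 0.52 = 4.680
  c=10: 10 × 0.42 = 4.200
  c=11: 11 × 0.30 = 3.300
Maximum at c = 8 (4.960 surviving offspring).

8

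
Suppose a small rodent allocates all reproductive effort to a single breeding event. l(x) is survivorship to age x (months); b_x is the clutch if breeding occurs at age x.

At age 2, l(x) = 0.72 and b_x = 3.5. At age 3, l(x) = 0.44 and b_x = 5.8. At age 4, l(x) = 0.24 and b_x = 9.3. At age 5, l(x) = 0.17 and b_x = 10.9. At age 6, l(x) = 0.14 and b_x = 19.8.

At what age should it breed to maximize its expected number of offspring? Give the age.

Expected offspring if breeding at age x = l(x) × b_x:
  age 2: 0.72 × 3.5 = 2.520
  age 3: 0.44 × 5.8 = 2.552
  age 4: 0.24 × 9.3 = 2.232
  age 5: 0.17 × 10.9 = 1.853
  age 6: 0.14 × 19.8 = 2.772
Maximum at age 6 (2.772).

6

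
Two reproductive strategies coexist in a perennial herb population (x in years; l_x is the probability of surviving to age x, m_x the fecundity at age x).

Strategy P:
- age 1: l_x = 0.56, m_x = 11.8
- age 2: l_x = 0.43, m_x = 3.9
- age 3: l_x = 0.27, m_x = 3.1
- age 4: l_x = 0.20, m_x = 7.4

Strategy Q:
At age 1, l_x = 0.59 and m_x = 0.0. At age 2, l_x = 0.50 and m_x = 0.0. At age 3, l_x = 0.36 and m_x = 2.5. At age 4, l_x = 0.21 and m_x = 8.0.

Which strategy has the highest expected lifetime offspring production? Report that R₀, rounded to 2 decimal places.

10.60

Strategy P: R₀ = 0.56×11.8 + 0.43×3.9 + 0.27×3.1 + 0.20×7.4 = 10.6020
Strategy Q: R₀ = 0.59×0.0 + 0.50×0.0 + 0.36×2.5 + 0.21×8.0 = 2.5800
Highest R₀: strategy P with 10.6020.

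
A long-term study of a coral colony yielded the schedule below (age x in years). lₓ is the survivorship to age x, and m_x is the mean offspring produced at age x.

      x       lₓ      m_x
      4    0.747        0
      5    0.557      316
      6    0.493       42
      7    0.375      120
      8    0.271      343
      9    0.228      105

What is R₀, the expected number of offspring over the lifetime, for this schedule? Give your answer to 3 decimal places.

R₀ = Σ lₓ m_x:
  age 4: 0.747 × 0 = 0.0000
  age 5: 0.557 × 316 = 176.0120
  age 6: 0.493 × 42 = 20.7060
  age 7: 0.375 × 120 = 45.0000
  age 8: 0.271 × 343 = 92.9530
  age 9: 0.228 × 105 = 23.9400
R₀ = 0.0000 + 176.0120 + 20.7060 + 45.0000 + 92.9530 + 23.9400 = 358.6110

358.611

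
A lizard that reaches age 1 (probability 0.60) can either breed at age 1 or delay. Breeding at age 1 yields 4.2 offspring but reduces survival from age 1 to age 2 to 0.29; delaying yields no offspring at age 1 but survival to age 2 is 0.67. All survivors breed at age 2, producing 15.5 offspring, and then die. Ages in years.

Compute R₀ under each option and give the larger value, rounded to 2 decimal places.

6.23

breed at age 1: R₀ = 0.60 × (4.2 + 0.29 × 15.5) = 0.60 × 8.6950 = 5.2170
delay to age 2: R₀ = 0.60 × (0.67 × 15.5) = 0.60 × 10.3850 = 6.2310
Higher: delay to age 2 (6.2310).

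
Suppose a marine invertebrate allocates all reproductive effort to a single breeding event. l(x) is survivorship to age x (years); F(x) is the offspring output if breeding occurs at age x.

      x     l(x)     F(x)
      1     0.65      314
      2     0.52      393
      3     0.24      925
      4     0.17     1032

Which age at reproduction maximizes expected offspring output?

3

Expected offspring if breeding at age x = l(x) × F(x):
  age 1: 0.65 × 314 = 204.100
  age 2: 0.52 × 393 = 204.360
  age 3: 0.24 × 925 = 222.000
  age 4: 0.17 × 1032 = 175.440
Maximum at age 3 (222.000).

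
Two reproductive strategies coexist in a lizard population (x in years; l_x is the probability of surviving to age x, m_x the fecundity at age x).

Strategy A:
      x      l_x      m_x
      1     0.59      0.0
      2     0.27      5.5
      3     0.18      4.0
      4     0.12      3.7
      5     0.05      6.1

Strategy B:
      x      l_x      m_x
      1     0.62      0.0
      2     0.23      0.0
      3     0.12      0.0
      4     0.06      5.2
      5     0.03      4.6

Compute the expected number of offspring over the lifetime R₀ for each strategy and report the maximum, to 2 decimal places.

2.95

Strategy A: R₀ = 0.59×0.0 + 0.27×5.5 + 0.18×4.0 + 0.12×3.7 + 0.05×6.1 = 2.9540
Strategy B: R₀ = 0.62×0.0 + 0.23×0.0 + 0.12×0.0 + 0.06×5.2 + 0.03×4.6 = 0.4500
Highest R₀: strategy A with 2.9540.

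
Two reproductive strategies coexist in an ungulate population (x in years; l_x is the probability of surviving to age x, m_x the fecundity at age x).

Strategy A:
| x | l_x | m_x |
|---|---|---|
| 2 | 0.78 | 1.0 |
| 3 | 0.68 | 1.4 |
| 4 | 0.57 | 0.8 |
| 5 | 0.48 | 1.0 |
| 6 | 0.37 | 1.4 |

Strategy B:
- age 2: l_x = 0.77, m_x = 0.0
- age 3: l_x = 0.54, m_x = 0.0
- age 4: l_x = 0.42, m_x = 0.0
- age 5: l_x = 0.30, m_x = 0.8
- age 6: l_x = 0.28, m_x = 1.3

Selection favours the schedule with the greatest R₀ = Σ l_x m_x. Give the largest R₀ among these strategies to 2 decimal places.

3.19

Strategy A: R₀ = 0.78×1.0 + 0.68×1.4 + 0.57×0.8 + 0.48×1.0 + 0.37×1.4 = 3.1860
Strategy B: R₀ = 0.77×0.0 + 0.54×0.0 + 0.42×0.0 + 0.30×0.8 + 0.28×1.3 = 0.6040
Highest R₀: strategy A with 3.1860.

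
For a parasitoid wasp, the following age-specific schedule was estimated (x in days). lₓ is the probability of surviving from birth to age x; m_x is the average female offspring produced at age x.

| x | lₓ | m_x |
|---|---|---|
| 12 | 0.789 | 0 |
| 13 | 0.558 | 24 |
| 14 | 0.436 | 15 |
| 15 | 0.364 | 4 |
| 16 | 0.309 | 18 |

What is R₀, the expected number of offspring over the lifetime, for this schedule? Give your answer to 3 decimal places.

R₀ = Σ lₓ m_x:
  age 12: 0.789 × 0 = 0.0000
  age 13: 0.558 × 24 = 13.3920
  age 14: 0.436 × 15 = 6.5400
  age 15: 0.364 × 4 = 1.4560
  age 16: 0.309 × 18 = 5.5620
R₀ = 0.0000 + 13.3920 + 6.5400 + 1.4560 + 5.5620 = 26.9500

26.950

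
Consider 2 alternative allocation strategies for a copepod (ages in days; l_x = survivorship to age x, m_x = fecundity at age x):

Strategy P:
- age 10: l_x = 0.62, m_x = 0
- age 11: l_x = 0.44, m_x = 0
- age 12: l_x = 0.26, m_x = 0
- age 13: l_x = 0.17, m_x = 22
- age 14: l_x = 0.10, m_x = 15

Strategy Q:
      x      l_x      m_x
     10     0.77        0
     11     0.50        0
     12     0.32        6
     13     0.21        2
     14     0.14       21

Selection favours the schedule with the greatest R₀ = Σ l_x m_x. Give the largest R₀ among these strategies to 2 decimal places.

Strategy P: R₀ = 0.62×0 + 0.44×0 + 0.26×0 + 0.17×22 + 0.10×15 = 5.2400
Strategy Q: R₀ = 0.77×0 + 0.50×0 + 0.32×6 + 0.21×2 + 0.14×21 = 5.2800
Highest R₀: strategy Q with 5.2800.

5.28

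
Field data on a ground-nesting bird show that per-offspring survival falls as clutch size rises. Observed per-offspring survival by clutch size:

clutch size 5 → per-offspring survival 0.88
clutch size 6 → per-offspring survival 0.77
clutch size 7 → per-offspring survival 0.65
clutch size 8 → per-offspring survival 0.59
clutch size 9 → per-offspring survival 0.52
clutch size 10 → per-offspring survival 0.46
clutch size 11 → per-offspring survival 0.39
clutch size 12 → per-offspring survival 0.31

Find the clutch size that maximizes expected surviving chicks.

8

Expected surviving chicks = c × s(c):
  c=5: 5 × 0.88 = 4.400
  c=6: 6 × 0.77 = 4.620
  c=7: 7 × 0.65 = 4.550
  c=8: 8 × 0.59 = 4.720
  c=9: 9 × 0.52 = 4.680
  c=10: 10 × 0.46 = 4.600
  c=11: 11 × 0.39 = 4.290
  c=12: 12 × 0.31 = 3.720
Maximum at c = 8 (4.720 surviving chicks).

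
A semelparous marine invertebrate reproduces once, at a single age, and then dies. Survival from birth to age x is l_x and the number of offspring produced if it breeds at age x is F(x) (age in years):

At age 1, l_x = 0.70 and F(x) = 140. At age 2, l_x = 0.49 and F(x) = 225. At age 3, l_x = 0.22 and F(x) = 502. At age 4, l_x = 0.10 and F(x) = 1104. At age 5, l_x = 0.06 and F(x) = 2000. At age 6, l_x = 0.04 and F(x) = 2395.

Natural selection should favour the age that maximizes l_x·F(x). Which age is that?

Expected offspring if breeding at age x = l_x × F(x):
  age 1: 0.70 × 140 = 98.000
  age 2: 0.49 × 225 = 110.250
  age 3: 0.22 × 502 = 110.440
  age 4: 0.10 × 1104 = 110.400
  age 5: 0.06 × 2000 = 120.000
  age 6: 0.04 × 2395 = 95.800
Maximum at age 5 (120.000).

5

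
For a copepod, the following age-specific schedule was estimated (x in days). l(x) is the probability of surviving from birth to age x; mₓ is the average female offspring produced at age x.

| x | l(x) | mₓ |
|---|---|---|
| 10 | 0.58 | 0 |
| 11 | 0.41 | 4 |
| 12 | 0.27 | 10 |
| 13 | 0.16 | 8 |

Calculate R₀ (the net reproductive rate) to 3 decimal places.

5.620

R₀ = Σ l(x) mₓ:
  age 10: 0.58 × 0 = 0.0000
  age 11: 0.41 × 4 = 1.6400
  age 12: 0.27 × 10 = 2.7000
  age 13: 0.16 × 8 = 1.2800
R₀ = 0.0000 + 1.6400 + 2.7000 + 1.2800 = 5.6200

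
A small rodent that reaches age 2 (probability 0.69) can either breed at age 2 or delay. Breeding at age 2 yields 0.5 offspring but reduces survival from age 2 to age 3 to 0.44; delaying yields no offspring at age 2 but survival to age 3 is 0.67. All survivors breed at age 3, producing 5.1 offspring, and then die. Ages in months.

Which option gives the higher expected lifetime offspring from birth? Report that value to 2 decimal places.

breed at age 2: R₀ = 0.69 × (0.5 + 0.44 × 5.1) = 0.69 × 2.7440 = 1.8934
delay to age 3: R₀ = 0.69 × (0.67 × 5.1) = 0.69 × 3.4170 = 2.3577
Higher: delay to age 3 (2.3577).

2.36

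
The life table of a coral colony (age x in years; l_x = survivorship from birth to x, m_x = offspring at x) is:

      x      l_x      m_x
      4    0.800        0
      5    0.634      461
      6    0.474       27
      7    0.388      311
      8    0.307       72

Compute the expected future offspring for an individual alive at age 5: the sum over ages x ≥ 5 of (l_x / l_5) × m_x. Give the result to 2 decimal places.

l_5 = 0.634. Conditional survival from age 5 to x is l_x / l_5.
  x=5: (0.634/0.634) × 461 = 461.0000
  x=6: (0.474/0.634) × 27 = 20.1861
  x=7: (0.388/0.634) × 311 = 190.3281
  x=8: (0.307/0.634) × 72 = 34.8644
Sum = 461.0000 + 20.1861 + 190.3281 + 34.8644 = 706.3785

706.38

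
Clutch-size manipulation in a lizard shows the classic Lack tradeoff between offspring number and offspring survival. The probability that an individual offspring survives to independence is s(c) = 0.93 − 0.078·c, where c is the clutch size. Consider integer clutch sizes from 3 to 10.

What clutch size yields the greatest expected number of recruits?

Expected recruits = c × s(c):
  c=3: 3 × 0.696 = 2.088
  c=4: 4 × 0.618 = 2.472
  c=5: 5 × 0.540 = 2.700
  c=6: 6 × 0.462 = 2.772
  c=7: 7 × 0.384 = 2.688
  c=8: 8 × 0.306 = 2.448
  c=9: 9 × 0.228 = 2.052
  c=10: 10 × 0.150 = 1.500
Maximum at c = 6 (2.772 recruits).

6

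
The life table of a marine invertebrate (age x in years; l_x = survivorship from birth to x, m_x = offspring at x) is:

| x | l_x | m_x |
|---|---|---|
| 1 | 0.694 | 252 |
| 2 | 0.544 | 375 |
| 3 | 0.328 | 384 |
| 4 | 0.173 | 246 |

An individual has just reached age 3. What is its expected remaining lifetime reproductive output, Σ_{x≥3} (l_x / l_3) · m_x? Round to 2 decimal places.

513.75

l_3 = 0.328. Conditional survival from age 3 to x is l_x / l_3.
  x=3: (0.328/0.328) × 384 = 384.0000
  x=4: (0.173/0.328) × 246 = 129.7500
Sum = 384.0000 + 129.7500 = 513.7500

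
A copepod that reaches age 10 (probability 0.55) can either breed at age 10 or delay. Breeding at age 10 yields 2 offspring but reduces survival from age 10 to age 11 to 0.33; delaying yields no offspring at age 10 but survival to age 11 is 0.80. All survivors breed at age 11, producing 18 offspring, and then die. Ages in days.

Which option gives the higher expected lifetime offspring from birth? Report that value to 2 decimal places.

breed at age 10: R₀ = 0.55 × (2 + 0.33 × 18) = 0.55 × 7.9400 = 4.3670
delay to age 11: R₀ = 0.55 × (0.80 × 18) = 0.55 × 14.4000 = 7.9200
Higher: delay to age 11 (7.9200).

7.92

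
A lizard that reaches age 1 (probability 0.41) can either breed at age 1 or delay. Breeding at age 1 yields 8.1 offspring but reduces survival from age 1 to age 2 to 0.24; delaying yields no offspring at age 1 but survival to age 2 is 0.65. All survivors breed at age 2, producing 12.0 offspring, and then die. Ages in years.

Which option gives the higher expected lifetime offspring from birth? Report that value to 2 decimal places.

4.50

breed at age 1: R₀ = 0.41 × (8.1 + 0.24 × 12.0) = 0.41 × 10.9800 = 4.5018
delay to age 2: R₀ = 0.41 × (0.65 × 12.0) = 0.41 × 7.8000 = 3.1980
Higher: breed at age 1 (4.5018).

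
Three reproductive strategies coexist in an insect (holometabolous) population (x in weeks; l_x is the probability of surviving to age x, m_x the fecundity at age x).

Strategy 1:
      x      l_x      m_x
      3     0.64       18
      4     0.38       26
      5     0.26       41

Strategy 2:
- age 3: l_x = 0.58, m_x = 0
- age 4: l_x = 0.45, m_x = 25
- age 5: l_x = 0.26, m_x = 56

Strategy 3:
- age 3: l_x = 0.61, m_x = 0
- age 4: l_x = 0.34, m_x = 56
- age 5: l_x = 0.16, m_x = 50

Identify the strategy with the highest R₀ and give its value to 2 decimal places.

Strategy 1: R₀ = 0.64×18 + 0.38×26 + 0.26×41 = 32.0600
Strategy 2: R₀ = 0.58×0 + 0.45×25 + 0.26×56 = 25.8100
Strategy 3: R₀ = 0.61×0 + 0.34×56 + 0.16×50 = 27.0400
Highest R₀: strategy 1 with 32.0600.

32.06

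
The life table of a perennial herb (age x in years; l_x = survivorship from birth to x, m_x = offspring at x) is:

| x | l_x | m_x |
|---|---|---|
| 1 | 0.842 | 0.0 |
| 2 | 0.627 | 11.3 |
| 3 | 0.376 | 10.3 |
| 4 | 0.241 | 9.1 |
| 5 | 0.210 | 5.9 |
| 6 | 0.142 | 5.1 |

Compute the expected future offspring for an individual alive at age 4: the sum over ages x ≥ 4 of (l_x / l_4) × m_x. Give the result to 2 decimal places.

17.25

l_4 = 0.241. Conditional survival from age 4 to x is l_x / l_4.
  x=4: (0.241/0.241) × 9.1 = 9.1000
  x=5: (0.210/0.241) × 5.9 = 5.1411
  x=6: (0.142/0.241) × 5.1 = 3.0050
Sum = 9.1000 + 5.1411 + 3.0050 = 17.2461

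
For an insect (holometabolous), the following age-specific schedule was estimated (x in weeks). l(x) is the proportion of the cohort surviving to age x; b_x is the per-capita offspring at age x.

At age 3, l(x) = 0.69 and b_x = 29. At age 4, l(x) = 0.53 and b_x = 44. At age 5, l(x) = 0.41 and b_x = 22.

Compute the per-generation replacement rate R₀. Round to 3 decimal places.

R₀ = Σ l(x) b_x:
  age 3: 0.69 × 29 = 20.0100
  age 4: 0.53 × 44 = 23.3200
  age 5: 0.41 × 22 = 9.0200
R₀ = 20.0100 + 23.3200 + 9.0200 = 52.3500

52.350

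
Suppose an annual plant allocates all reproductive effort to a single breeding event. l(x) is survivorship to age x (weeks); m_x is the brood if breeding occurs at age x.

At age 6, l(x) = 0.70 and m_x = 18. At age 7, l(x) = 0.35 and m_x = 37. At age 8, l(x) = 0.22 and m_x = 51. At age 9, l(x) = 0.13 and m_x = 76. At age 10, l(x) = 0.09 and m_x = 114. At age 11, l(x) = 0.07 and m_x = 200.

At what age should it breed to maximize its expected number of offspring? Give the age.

11

Expected offspring if breeding at age x = l(x) × m_x:
  age 6: 0.70 × 18 = 12.600
  age 7: 0.35 × 37 = 12.950
  age 8: 0.22 × 51 = 11.220
  age 9: 0.13 × 76 = 9.880
  age 10: 0.09 × 114 = 10.260
  age 11: 0.07 × 200 = 14.000
Maximum at age 11 (14.000).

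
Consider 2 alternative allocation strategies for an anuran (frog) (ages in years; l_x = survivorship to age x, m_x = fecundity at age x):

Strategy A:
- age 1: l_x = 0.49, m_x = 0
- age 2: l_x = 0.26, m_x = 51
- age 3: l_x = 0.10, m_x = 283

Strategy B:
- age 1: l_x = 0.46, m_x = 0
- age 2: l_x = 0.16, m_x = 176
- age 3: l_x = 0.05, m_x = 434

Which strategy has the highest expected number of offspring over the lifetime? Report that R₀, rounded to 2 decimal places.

49.86

Strategy A: R₀ = 0.49×0 + 0.26×51 + 0.10×283 = 41.5600
Strategy B: R₀ = 0.46×0 + 0.16×176 + 0.05×434 = 49.8600
Highest R₀: strategy B with 49.8600.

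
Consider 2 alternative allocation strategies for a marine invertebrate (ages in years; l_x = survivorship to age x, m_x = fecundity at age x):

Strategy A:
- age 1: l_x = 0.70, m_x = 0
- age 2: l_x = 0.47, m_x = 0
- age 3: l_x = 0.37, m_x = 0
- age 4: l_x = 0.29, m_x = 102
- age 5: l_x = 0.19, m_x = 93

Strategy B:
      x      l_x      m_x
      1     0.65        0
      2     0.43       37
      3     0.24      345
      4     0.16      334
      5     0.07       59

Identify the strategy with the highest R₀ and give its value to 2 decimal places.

156.28

Strategy A: R₀ = 0.70×0 + 0.47×0 + 0.37×0 + 0.29×102 + 0.19×93 = 47.2500
Strategy B: R₀ = 0.65×0 + 0.43×37 + 0.24×345 + 0.16×334 + 0.07×59 = 156.2800
Highest R₀: strategy B with 156.2800.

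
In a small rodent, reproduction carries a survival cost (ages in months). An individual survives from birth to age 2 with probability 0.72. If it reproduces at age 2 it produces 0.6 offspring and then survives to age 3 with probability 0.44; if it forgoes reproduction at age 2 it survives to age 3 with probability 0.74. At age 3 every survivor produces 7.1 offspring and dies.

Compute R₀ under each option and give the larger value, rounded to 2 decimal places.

breed at age 2: R₀ = 0.72 × (0.6 + 0.44 × 7.1) = 0.72 × 3.7240 = 2.6813
delay to age 3: R₀ = 0.72 × (0.74 × 7.1) = 0.72 × 5.2540 = 3.7829
Higher: delay to age 3 (3.7829).

3.78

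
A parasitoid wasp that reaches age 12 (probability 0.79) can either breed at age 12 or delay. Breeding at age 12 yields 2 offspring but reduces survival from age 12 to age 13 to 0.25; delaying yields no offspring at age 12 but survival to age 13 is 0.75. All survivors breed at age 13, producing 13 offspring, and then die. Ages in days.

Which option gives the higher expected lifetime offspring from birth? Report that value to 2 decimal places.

7.70

breed at age 12: R₀ = 0.79 × (2 + 0.25 × 13) = 0.79 × 5.2500 = 4.1475
delay to age 13: R₀ = 0.79 × (0.75 × 13) = 0.79 × 9.7500 = 7.7025
Higher: delay to age 13 (7.7025).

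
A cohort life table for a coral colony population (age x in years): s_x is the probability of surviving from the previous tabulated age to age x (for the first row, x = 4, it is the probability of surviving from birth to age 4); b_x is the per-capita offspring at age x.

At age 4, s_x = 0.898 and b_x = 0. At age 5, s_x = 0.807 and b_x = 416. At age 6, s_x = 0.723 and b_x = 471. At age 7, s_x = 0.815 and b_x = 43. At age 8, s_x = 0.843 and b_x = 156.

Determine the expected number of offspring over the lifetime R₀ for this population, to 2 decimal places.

Survivorship from birth: l_x = s_4·s_5·…·s_x.
  l_4 = 0.89800
  l_5 = 0.72469
  l_6 = 0.52395
  l_7 = 0.42702
  l_8 = 0.35998
R₀ = Σ l_x b_x:
  age 4: 0.89800 × 0 = 0.0000
  age 5: 0.72469 × 416 = 301.4710
  age 6: 0.52395 × 471 = 246.7805
  age 7: 0.42702 × 43 = 18.3619
  age 8: 0.35998 × 156 = 56.1569
R₀ = 0.0000 + 301.4710 + 246.7805 + 18.3619 + 56.1569 = 622.7702

622.77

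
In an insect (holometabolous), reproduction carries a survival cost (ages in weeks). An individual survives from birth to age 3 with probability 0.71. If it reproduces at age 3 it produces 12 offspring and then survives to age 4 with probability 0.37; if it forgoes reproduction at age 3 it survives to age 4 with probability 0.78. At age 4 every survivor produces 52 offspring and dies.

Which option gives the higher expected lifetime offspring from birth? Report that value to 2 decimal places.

breed at age 3: R₀ = 0.71 × (12 + 0.37 × 52) = 0.71 × 31.2400 = 22.1804
delay to age 4: R₀ = 0.71 × (0.78 × 52) = 0.71 × 40.5600 = 28.7976
Higher: delay to age 4 (28.7976).

28.80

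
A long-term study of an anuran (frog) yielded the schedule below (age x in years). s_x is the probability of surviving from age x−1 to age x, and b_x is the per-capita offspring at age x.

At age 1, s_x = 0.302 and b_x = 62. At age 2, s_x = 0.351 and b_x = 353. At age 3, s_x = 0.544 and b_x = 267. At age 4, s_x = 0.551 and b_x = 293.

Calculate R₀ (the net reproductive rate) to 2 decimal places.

80.85

Survivorship from birth: l_x = s_1·s_2·…·s_x.
  l_1 = 0.30200
  l_2 = 0.10600
  l_3 = 0.05767
  l_4 = 0.03177
R₀ = Σ l_x b_x:
  age 1: 0.30200 × 62 = 18.7240
  age 2: 0.10600 × 353 = 37.4180
  age 3: 0.05767 × 267 = 15.3979
  age 4: 0.03177 × 293 = 9.3086
R₀ = 18.7240 + 37.4180 + 15.3979 + 9.3086 = 80.8485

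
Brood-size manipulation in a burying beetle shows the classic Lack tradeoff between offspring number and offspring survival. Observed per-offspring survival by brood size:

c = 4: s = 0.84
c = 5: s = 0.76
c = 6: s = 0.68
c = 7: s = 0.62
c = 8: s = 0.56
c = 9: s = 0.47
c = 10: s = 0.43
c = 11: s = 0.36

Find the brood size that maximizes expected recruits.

8

Expected recruits = c × s(c):
  c=4: 4 × 0.84 = 3.360
  c=5: 5 × 0.76 = 3.800
  c=6: 6 × 0.68 = 4.080
  c=7: 7 × 0.62 = 4.340
  c=8: 8 × 0.56 = 4.480
  c=9: 9 × 0.47 = 4.230
  c=10: 10 × 0.43 = 4.300
  c=11: 11 × 0.36 = 3.960
Maximum at c = 8 (4.480 recruits).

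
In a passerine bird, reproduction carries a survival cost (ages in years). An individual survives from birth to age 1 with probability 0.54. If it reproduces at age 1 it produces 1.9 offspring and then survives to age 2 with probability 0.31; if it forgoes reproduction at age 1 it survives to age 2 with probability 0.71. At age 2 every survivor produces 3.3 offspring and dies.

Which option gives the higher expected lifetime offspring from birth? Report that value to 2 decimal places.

breed at age 1: R₀ = 0.54 × (1.9 + 0.31 × 3.3) = 0.54 × 2.9230 = 1.5784
delay to age 2: R₀ = 0.54 × (0.71 × 3.3) = 0.54 × 2.3430 = 1.2652
Higher: breed at age 1 (1.5784).

1.58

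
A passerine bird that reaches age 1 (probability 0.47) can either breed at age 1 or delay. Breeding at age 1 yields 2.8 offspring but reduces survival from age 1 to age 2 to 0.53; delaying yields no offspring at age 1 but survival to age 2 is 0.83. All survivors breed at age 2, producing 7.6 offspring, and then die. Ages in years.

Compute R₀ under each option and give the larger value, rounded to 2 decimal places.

breed at age 1: R₀ = 0.47 × (2.8 + 0.53 × 7.6) = 0.47 × 6.8280 = 3.2092
delay to age 2: R₀ = 0.47 × (0.83 × 7.6) = 0.47 × 6.3080 = 2.9648
Higher: breed at age 1 (3.2092).

3.21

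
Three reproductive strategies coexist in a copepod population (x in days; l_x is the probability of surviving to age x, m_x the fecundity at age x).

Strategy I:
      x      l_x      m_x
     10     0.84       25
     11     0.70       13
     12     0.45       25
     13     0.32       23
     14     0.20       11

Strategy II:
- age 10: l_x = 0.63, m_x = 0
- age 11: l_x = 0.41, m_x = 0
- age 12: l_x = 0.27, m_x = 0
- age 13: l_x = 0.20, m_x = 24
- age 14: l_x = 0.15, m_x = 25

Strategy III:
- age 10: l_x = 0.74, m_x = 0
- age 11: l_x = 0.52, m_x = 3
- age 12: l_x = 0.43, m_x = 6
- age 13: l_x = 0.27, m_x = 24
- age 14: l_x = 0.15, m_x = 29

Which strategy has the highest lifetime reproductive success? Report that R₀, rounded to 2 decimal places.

50.91

Strategy I: R₀ = 0.84×25 + 0.70×13 + 0.45×25 + 0.32×23 + 0.20×11 = 50.9100
Strategy II: R₀ = 0.63×0 + 0.41×0 + 0.27×0 + 0.20×24 + 0.15×25 = 8.5500
Strategy III: R₀ = 0.74×0 + 0.52×3 + 0.43×6 + 0.27×24 + 0.15×29 = 14.9700
Highest R₀: strategy I with 50.9100.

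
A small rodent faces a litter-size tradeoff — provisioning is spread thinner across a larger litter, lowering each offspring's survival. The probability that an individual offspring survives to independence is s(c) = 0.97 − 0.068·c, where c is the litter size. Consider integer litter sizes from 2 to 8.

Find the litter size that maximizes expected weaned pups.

Expected weaned pups = c × s(c):
  c=2: 2 × 0.834 = 1.668
  c=3: 3 × 0.766 = 2.298
  c=4: 4 × 0.698 = 2.792
  c=5: 5 × 0.630 = 3.150
  c=6: 6 × 0.562 = 3.372
  c=7: 7 × 0.494 = 3.458
  c=8: 8 × 0.426 = 3.408
Maximum at c = 7 (3.458 weaned pups).

7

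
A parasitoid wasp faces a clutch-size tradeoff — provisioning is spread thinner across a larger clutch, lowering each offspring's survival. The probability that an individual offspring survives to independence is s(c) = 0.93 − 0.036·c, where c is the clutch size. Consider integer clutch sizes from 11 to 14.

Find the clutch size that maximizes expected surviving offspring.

Expected surviving offspring = c × s(c):
  c=11: 11 × 0.534 = 5.874
  c=12: 12 × 0.498 = 5.976
  c=13: 13 × 0.462 = 6.006
  c=14: 14 × 0.426 = 5.964
Maximum at c = 13 (6.006 surviving offspring).

13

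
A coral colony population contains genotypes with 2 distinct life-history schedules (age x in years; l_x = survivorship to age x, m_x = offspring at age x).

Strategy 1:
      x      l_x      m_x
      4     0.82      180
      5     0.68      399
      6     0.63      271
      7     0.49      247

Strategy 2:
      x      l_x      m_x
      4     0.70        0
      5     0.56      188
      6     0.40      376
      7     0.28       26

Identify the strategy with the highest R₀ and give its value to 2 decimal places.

Strategy 1: R₀ = 0.82×180 + 0.68×399 + 0.63×271 + 0.49×247 = 710.6800
Strategy 2: R₀ = 0.70×0 + 0.56×188 + 0.40×376 + 0.28×26 = 262.9600
Highest R₀: strategy 1 with 710.6800.

710.68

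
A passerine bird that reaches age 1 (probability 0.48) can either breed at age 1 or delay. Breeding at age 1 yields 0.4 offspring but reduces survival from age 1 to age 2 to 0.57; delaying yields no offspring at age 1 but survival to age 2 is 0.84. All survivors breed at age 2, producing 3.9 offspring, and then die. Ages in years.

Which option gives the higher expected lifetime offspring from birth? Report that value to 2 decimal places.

1.57

breed at age 1: R₀ = 0.48 × (0.4 + 0.57 × 3.9) = 0.48 × 2.6230 = 1.2590
delay to age 2: R₀ = 0.48 × (0.84 × 3.9) = 0.48 × 3.2760 = 1.5725
Higher: delay to age 2 (1.5725).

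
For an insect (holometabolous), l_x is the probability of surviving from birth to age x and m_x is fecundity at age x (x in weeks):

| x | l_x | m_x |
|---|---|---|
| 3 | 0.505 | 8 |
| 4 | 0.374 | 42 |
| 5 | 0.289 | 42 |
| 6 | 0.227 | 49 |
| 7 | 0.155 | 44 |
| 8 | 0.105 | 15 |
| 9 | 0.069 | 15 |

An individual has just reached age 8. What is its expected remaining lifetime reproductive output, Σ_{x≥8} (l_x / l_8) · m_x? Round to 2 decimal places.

l_8 = 0.105. Conditional survival from age 8 to x is l_x / l_8.
  x=8: (0.105/0.105) × 15 = 15.0000
  x=9: (0.069/0.105) × 15 = 9.8571
Sum = 15.0000 + 9.8571 = 24.8571

24.86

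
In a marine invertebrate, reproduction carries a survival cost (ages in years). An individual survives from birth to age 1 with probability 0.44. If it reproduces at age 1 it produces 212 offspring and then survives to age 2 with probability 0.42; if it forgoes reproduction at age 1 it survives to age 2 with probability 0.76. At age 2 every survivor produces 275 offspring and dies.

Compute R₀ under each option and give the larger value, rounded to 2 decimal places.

breed at age 1: R₀ = 0.44 × (212 + 0.42 × 275) = 0.44 × 327.5000 = 144.1000
delay to age 2: R₀ = 0.44 × (0.76 × 275) = 0.44 × 209.0000 = 91.9600
Higher: breed at age 1 (144.1000).

144.10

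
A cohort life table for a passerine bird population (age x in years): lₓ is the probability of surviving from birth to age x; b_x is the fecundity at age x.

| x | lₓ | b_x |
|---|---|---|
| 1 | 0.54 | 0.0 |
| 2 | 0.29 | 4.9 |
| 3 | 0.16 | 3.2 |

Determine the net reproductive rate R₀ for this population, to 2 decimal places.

R₀ = Σ lₓ b_x:
  age 1: 0.54 × 0.0 = 0.0000
  age 2: 0.29 × 4.9 = 1.4210
  age 3: 0.16 × 3.2 = 0.5120
R₀ = 0.0000 + 1.4210 + 0.5120 = 1.9330

1.93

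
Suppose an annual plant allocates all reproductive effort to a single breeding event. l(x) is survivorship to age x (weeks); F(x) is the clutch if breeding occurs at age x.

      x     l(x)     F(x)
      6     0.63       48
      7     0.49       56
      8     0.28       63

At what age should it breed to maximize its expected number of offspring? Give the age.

6

Expected offspring if breeding at age x = l(x) × F(x):
  age 6: 0.63 × 48 = 30.240
  age 7: 0.49 × 56 = 27.440
  age 8: 0.28 × 63 = 17.640
Maximum at age 6 (30.240).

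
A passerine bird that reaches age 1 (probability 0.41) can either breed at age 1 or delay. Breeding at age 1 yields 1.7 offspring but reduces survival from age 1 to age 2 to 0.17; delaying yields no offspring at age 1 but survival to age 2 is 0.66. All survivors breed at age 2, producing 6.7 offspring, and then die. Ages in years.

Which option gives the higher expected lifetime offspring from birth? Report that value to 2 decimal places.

1.81

breed at age 1: R₀ = 0.41 × (1.7 + 0.17 × 6.7) = 0.41 × 2.8390 = 1.1640
delay to age 2: R₀ = 0.41 × (0.66 × 6.7) = 0.41 × 4.4220 = 1.8130
Higher: delay to age 2 (1.8130).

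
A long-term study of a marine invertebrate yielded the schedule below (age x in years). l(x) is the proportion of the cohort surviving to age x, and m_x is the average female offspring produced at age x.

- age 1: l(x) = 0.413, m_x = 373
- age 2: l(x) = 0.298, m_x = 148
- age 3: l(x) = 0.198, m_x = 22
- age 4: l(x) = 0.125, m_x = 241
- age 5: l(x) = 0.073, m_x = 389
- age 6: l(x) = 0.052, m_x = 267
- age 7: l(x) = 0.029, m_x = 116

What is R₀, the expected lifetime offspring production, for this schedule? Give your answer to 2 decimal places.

R₀ = Σ l(x) m_x:
  age 1: 0.413 × 373 = 154.0490
  age 2: 0.298 × 148 = 44.1040
  age 3: 0.198 × 22 = 4.3560
  age 4: 0.125 × 241 = 30.1250
  age 5: 0.073 × 389 = 28.3970
  age 6: 0.052 × 267 = 13.8840
  age 7: 0.029 × 116 = 3.3640
R₀ = 154.0490 + 44.1040 + 4.3560 + 30.1250 + 28.3970 + 13.8840 + 3.3640 = 278.2790

278.28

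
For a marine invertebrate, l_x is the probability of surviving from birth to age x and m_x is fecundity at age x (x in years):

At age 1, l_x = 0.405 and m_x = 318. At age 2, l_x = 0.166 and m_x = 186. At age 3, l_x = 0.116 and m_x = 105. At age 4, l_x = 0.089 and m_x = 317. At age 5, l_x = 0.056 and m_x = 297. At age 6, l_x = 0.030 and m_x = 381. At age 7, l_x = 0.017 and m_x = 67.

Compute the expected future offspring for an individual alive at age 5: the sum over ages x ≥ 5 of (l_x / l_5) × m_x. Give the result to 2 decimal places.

l_5 = 0.056. Conditional survival from age 5 to x is l_x / l_5.
  x=5: (0.056/0.056) × 297 = 297.0000
  x=6: (0.030/0.056) × 381 = 204.1071
  x=7: (0.017/0.056) × 67 = 20.3393
Sum = 297.0000 + 204.1071 + 20.3393 = 521.4464

521.45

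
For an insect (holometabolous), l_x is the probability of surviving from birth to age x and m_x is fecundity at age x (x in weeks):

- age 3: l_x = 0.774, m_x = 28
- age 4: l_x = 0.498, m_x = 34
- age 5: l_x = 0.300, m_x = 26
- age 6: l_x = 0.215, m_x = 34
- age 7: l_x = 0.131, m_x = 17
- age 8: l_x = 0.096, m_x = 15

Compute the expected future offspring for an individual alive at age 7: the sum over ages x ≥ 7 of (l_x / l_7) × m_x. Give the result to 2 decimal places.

l_7 = 0.131. Conditional survival from age 7 to x is l_x / l_7.
  x=7: (0.131/0.131) × 17 = 17.0000
  x=8: (0.096/0.131) × 15 = 10.9924
Sum = 17.0000 + 10.9924 = 27.9924

27.99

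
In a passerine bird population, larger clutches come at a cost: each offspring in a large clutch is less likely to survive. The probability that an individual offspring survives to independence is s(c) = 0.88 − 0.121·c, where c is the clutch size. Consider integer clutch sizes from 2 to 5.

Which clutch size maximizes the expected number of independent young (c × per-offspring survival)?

4

Expected independent young = c × s(c):
  c=2: 2 × 0.638 = 1.276
  c=3: 3 × 0.517 = 1.551
  c=4: 4 × 0.396 = 1.584
  c=5: 5 × 0.275 = 1.375
Maximum at c = 4 (1.584 independent young).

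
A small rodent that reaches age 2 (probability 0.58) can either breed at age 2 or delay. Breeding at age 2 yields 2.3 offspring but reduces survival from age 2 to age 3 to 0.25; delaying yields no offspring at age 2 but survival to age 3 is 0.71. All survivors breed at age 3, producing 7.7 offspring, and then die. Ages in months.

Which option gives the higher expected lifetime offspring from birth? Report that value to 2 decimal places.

breed at age 2: R₀ = 0.58 × (2.3 + 0.25 × 7.7) = 0.58 × 4.2250 = 2.4505
delay to age 3: R₀ = 0.58 × (0.71 × 7.7) = 0.58 × 5.4670 = 3.1709
Higher: delay to age 3 (3.1709).

3.17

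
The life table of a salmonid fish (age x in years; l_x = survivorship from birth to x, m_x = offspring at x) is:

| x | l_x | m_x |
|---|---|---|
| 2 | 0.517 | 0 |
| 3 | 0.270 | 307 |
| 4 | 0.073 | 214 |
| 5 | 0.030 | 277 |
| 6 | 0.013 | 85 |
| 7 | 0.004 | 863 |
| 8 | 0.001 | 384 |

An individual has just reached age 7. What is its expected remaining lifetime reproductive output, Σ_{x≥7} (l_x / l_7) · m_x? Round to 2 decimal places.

959.00

l_7 = 0.004. Conditional survival from age 7 to x is l_x / l_7.
  x=7: (0.004/0.004) × 863 = 863.0000
  x=8: (0.001/0.004) × 384 = 96.0000
Sum = 863.0000 + 96.0000 = 959.0000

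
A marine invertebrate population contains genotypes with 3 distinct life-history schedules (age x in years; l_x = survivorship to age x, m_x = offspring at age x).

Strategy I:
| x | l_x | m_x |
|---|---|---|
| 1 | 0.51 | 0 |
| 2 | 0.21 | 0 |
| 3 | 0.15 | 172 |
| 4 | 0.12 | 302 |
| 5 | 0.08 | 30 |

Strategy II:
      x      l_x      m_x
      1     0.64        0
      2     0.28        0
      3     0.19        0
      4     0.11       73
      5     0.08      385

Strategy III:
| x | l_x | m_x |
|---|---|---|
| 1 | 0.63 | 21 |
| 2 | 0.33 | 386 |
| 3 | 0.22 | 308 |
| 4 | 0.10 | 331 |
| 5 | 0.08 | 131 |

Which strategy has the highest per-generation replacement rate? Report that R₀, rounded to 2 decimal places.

Strategy I: R₀ = 0.51×0 + 0.21×0 + 0.15×172 + 0.12×302 + 0.08×30 = 64.4400
Strategy II: R₀ = 0.64×0 + 0.28×0 + 0.19×0 + 0.11×73 + 0.08×385 = 38.8300
Strategy III: R₀ = 0.63×21 + 0.33×386 + 0.22×308 + 0.10×331 + 0.08×131 = 251.9500
Highest R₀: strategy III with 251.9500.

251.95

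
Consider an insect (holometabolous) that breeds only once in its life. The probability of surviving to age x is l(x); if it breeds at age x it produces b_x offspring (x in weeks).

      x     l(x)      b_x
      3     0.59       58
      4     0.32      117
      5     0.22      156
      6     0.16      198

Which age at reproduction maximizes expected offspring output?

4

Expected offspring if breeding at age x = l(x) × b_x:
  age 3: 0.59 × 58 = 34.220
  age 4: 0.32 × 117 = 37.440
  age 5: 0.22 × 156 = 34.320
  age 6: 0.16 × 198 = 31.680
Maximum at age 4 (37.440).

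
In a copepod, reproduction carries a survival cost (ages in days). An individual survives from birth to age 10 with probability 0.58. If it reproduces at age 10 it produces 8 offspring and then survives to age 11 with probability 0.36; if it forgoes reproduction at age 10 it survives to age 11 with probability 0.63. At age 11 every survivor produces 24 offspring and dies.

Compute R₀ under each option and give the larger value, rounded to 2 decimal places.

breed at age 10: R₀ = 0.58 × (8 + 0.36 × 24) = 0.58 × 16.6400 = 9.6512
delay to age 11: R₀ = 0.58 × (0.63 × 24) = 0.58 × 15.1200 = 8.7696
Higher: breed at age 10 (9.6512).

9.65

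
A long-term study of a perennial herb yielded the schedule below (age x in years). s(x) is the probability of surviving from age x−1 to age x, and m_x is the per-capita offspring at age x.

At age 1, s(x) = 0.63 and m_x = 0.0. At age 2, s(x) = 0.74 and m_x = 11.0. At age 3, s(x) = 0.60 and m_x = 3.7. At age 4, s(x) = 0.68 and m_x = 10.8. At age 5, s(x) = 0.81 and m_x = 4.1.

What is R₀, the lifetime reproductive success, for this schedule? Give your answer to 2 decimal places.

Survivorship from birth: l_x = s_1·s_2·…·s_x.
  l_1 = 0.63000
  l_2 = 0.46620
  l_3 = 0.27972
  l_4 = 0.19021
  l_5 = 0.15407
R₀ = Σ l_x m_x:
  age 1: 0.63000 × 0.0 = 0.0000
  age 2: 0.46620 × 11.0 = 5.1282
  age 3: 0.27972 × 3.7 = 1.0350
  age 4: 0.19021 × 10.8 = 2.0543
  age 5: 0.15407 × 4.1 = 0.6317
R₀ = 0.0000 + 5.1282 + 1.0350 + 2.0543 + 0.6317 = 8.8491

8.85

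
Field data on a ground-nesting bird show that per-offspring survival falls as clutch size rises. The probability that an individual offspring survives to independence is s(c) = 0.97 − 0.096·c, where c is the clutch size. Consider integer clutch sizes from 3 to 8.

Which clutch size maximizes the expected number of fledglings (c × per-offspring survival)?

Expected fledglings = c × s(c):
  c=3: 3 × 0.682 = 2.046
  c=4: 4 × 0.586 = 2.344
  c=5: 5 × 0.490 = 2.450
  c=6: 6 × 0.394 = 2.364
  c=7: 7 × 0.298 = 2.086
  c=8: 8 × 0.202 = 1.616
Maximum at c = 5 (2.450 fledglings).

5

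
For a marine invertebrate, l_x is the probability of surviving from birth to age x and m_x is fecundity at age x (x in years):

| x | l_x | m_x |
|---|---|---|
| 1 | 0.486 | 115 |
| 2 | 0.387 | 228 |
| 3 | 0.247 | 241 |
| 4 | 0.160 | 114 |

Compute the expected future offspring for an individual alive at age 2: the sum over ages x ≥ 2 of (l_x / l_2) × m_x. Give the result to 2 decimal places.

l_2 = 0.387. Conditional survival from age 2 to x is l_x / l_2.
  x=2: (0.387/0.387) × 228 = 228.0000
  x=3: (0.247/0.387) × 241 = 153.8165
  x=4: (0.160/0.387) × 114 = 47.1318
Sum = 228.0000 + 153.8165 + 47.1318 = 428.9483

428.95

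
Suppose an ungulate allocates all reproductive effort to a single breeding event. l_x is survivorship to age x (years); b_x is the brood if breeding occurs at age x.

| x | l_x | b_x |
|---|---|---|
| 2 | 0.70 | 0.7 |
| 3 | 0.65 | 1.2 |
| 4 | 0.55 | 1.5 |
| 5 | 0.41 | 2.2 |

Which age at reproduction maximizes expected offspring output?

Expected offspring if breeding at age x = l_x × b_x:
  age 2: 0.70 × 0.7 = 0.490
  age 3: 0.65 × 1.2 = 0.780
  age 4: 0.55 × 1.5 = 0.825
  age 5: 0.41 × 2.2 = 0.902
Maximum at age 5 (0.902).

5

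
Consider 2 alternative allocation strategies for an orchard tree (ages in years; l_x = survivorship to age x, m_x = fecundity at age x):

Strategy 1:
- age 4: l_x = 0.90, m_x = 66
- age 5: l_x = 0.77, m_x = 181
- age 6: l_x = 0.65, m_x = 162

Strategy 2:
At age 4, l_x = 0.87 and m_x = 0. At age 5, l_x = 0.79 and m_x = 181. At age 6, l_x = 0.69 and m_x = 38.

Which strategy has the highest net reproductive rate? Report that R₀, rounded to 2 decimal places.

Strategy 1: R₀ = 0.90×66 + 0.77×181 + 0.65×162 = 304.0700
Strategy 2: R₀ = 0.87×0 + 0.79×181 + 0.69×38 = 169.2100
Highest R₀: strategy 1 with 304.0700.

304.07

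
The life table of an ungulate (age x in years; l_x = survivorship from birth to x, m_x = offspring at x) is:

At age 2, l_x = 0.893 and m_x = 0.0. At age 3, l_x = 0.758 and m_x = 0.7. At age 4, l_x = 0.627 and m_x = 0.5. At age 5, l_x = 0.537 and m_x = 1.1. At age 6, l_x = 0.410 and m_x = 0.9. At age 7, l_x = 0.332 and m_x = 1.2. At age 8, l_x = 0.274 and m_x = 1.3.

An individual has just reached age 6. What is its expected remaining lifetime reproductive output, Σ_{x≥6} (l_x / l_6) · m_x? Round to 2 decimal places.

l_6 = 0.410. Conditional survival from age 6 to x is l_x / l_6.
  x=6: (0.410/0.410) × 0.9 = 0.9000
  x=7: (0.332/0.410) × 1.2 = 0.9717
  x=8: (0.274/0.410) × 1.3 = 0.8688
Sum = 0.9000 + 0.9717 + 0.8688 = 2.7405

2.74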